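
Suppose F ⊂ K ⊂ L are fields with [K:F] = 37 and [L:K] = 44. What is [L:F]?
[L:F] = 1628

The tower law says that for any tower of field extensions F ⊂ K ⊂ L with finite degrees, [L:F] = [L:K] · [K:F]. Here this gives [L:F] = 44 · 37 = 1628.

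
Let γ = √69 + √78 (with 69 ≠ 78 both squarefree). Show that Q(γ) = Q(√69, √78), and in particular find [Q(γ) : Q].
[Q(γ) : Q] = 4 (equivalently, Q(γ) = Q(√69, √78))

Obviously Q(γ) ⊆ Q(√69, √78), and [Q(√69, √78):Q] = 4 (since 69, 78 are distinct squarefree integers > 1 with 5382 not a perfect square). To show equality we compute the minimal polynomial of γ. From γ = √69 + √78: γ^2 = 69 + 2√(5382) + 78 = 147 + 2√(5382), so γ^2 - 147 = 2√(5382); squaring, (γ^2 - 147)^2 = 4·5382, i.e. γ^4 - 294γ^2 + 21609 - 21528 = 0, i.e. γ^4 - 294γ^2 + 81 = 0. So γ is a root of x^4 - 294x^2 + 81. This polynomial is irreducible over Q: it has no rational root (each ±√69 ± √78 is irrational), and any factorization into two quadratics over Q would force √(5382) ∈ Q (pairing opposite roots) or √69, √78 ∈ Q (other pairings), all impossible. Hence [Q(γ):Q] = 4 = [Q(√69, √78):Q], so Q(γ) = Q(√69, √78).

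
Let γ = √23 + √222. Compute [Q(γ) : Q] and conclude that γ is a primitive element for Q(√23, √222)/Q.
[Q(γ) : Q] = 4 (equivalently, Q(γ) = Q(√23, √222))

Obviously Q(γ) ⊆ Q(√23, √222), and [Q(√23, √222):Q] = 4 (since 23, 222 are distinct squarefree integers > 1 with 5106 not a perfect square). To show equality we compute the minimal polynomial of γ. From γ = √23 + √222: γ^2 = 23 + 2√(5106) + 222 = 245 + 2√(5106), so γ^2 - 245 = 2√(5106); squaring, (γ^2 - 245)^2 = 4·5106, i.e. γ^4 - 490γ^2 + 60025 - 20424 = 0, i.e. γ^4 - 490γ^2 + 39601 = 0. So γ is a root of x^4 - 490x^2 + 39601. This polynomial is irreducible over Q: it has no rational root (each ±√23 ± √222 is irrational), and any factorization into two quadratics over Q would force √(5106) ∈ Q (pairing opposite roots) or √23, √222 ∈ Q (other pairings), all impossible. Hence [Q(γ):Q] = 4 = [Q(√23, √222):Q], so Q(γ) = Q(√23, √222).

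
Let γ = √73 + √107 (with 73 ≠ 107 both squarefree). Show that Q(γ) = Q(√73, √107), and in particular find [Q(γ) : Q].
[Q(γ) : Q] = 4 (equivalently, Q(γ) = Q(√73, √107))

Obviously Q(γ) ⊆ Q(√73, √107), and [Q(√73, √107):Q] = 4 (since 73, 107 are distinct squarefree integers > 1 with 7811 not a perfect square). To show equality we compute the minimal polynomial of γ. From γ = √73 + √107: γ^2 = 73 + 2√(7811) + 107 = 180 + 2√(7811), so γ^2 - 180 = 2√(7811); squaring, (γ^2 - 180)^2 = 4·7811, i.e. γ^4 - 360γ^2 + 32400 - 31244 = 0, i.e. γ^4 - 360γ^2 + 1156 = 0. So γ is a root of x^4 - 360x^2 + 1156. This polynomial is irreducible over Q: it has no rational root (each ±√73 ± √107 is irrational), and any factorization into two quadratics over Q would force √(7811) ∈ Q (pairing opposite roots) or √73, √107 ∈ Q (other pairings), all impossible. Hence [Q(γ):Q] = 4 = [Q(√73, √107):Q], so Q(γ) = Q(√73, √107).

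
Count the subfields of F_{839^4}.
F_{839^4} has 3 subfields

The subfields of F_{p^n} are exactly the fields F_{p^d} for d | n (each is the fixed field of the unique index-d subgroup of Gal(F_{p^n}/F_p) ≅ Z/nZ). The divisors of n = 4 are {1, 2, 4}, giving 3 subfields: F_{839^1}, F_{839^2}, F_{839^4}.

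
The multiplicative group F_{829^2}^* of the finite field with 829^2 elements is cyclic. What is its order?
|F_{829^2}^*| = 687240

F_{829^2} has 829^2 = 687241 elements; its multiplicative group consists of all nonzero elements, so |F_{829^2}^*| = 687241 - 1 = 687240. (It is cyclic since any finite subgroup of the multiplicative group of a field is cyclic.)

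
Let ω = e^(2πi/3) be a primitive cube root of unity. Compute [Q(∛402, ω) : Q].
[Q(∛402, ω) : Q] = 6

[Q(∛402):Q] = 3 (min poly x^3 - 402, irreducible since 402 is not a perfect cube). [Q(ω):Q] = 2 (min poly x^2 + x + 1). Since Q(∛402) ⊂ R and ω ∉ R, we have ω ∉ Q(∛402), so x^2 + x + 1 remains irreducible over Q(∛402) and [Q(∛402, ω) : Q(∛402)] = 2. By the tower law, [Q(∛402, ω) : Q] = 3 · 2 = 6. (In fact Q(∛402, ω) is the splitting field of x^3 - 402 over Q.)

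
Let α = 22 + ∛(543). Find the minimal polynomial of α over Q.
m_α(x) = x^3 - 66x^2 + 1452x - 11191

Set β = α - 22 = ∛(543), so β^3 = 543. Then (α - 22)^3 - 543 = 0, i.e. α is a root of g(x) = (x - 22)^3 - 543 = x^3 - 66x^2 + 1452x - 11191. Since g(x) = h(x - 22) where h(x) = x^3 - 543, and h is irreducible over Q (because 543 is not a perfect cube, so h has no rational root, and a monic cubic with no rational root is irreducible), g is also irreducible (irreducibility is preserved under the substitution x → x - 22). Hence m_α(x) = x^3 - 66x^2 + 1452x - 11191.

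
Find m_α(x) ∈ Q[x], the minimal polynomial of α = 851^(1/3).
m_α(x) = x^3 - 851

α satisfies α^3 = 851, so x^3 - 851 annihilates α. By the rational root test, a rational root p/q (in lowest terms) of x^3 - 851 would satisfy p^3 = 851 q^3, forcing q = 1 and p^3 = 851; but 851 is not a perfect cube, contradiction. A monic cubic over Q with no rational root is irreducible (any nontrivial factorization would include a linear factor). Hence x^3 - 851 is the minimal polynomial of α, and in particular [Q(α):Q] = 3.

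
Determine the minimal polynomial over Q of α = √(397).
m_α(x) = x^2 - 397

α satisfies α^2 - 397 = 0, so x^2 - 397 annihilates α. Since d = 397 is squarefree and ≠ 1, it is not a perfect square in Q, so x^2 - 397 has no rational root and is therefore irreducible over Q (a degree-2 polynomial over a field is irreducible iff it has no root). Hence m_α(x) = x^2 - 397.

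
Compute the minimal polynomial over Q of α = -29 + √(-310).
m_α(x) = x^2 + 58x + 1151

From α + 29 = √(-310), squaring gives (α + 29)^2 = -310, i.e. α^2 + 58α + 841 = -310, so α^2 + 58α + 1151 = 0. The discriminant of x^2 + 58x + 1151 is (58)^2 - 4·(1151) = 3364 - 4604 = -1240, and 4·(-310) is not a perfect square in Q since -310 is squarefree and ≠ 1. Hence x^2 + 58x + 1151 is irreducible over Q and is the minimal polynomial of α.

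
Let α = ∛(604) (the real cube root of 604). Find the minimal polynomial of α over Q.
m_α(x) = x^3 - 604

α satisfies α^3 = 604, so x^3 - 604 annihilates α. By the rational root test, a rational root p/q (in lowest terms) of x^3 - 604 would satisfy p^3 = 604 q^3, forcing q = 1 and p^3 = 604; but 604 is not a perfect cube, contradiction. A monic cubic over Q with no rational root is irreducible (any nontrivial factorization would include a linear factor). Hence x^3 - 604 is the minimal polynomial of α, and in particular [Q(α):Q] = 3.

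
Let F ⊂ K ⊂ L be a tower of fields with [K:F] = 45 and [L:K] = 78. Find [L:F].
[L:F] = 3510

The tower law says that for any tower of field extensions F ⊂ K ⊂ L with finite degrees, [L:F] = [L:K] · [K:F]. Here this gives [L:F] = 78 · 45 = 3510.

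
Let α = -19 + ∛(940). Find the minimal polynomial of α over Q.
m_α(x) = x^3 + 57x^2 + 1083x + 5919

Set β = α + 19 = ∛(940), so β^3 = 940. Then (α + 19)^3 - 940 = 0, i.e. α is a root of g(x) = (x + 19)^3 - 940 = x^3 + 57x^2 + 1083x + 5919. Since g(x) = h(x + 19) where h(x) = x^3 - 940, and h is irreducible over Q (because 940 is not a perfect cube, so h has no rational root, and a monic cubic with no rational root is irreducible), g is also irreducible (irreducibility is preserved under the substitution x → x + 19). Hence m_α(x) = x^3 + 57x^2 + 1083x + 5919.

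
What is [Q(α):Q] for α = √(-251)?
[Q(α):Q] = 2

[Q(α):Q] equals the degree of the minimal polynomial of α. Here α^2 = -251 and x^2 + 251 is irreducible (d = -251 is squarefree, ≠ 1, hence not a square), so deg(m_α) = 2. Thus [Q(α):Q] = 2.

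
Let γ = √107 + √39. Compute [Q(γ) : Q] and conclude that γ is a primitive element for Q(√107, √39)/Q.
[Q(γ) : Q] = 4 (equivalently, Q(γ) = Q(√107, √39))

Obviously Q(γ) ⊆ Q(√107, √39), and [Q(√107, √39):Q] = 4 (since 107, 39 are distinct squarefree integers > 1 with 4173 not a perfect square). To show equality we compute the minimal polynomial of γ. From γ = √107 + √39: γ^2 = 107 + 2√(4173) + 39 = 146 + 2√(4173), so γ^2 - 146 = 2√(4173); squaring, (γ^2 - 146)^2 = 4·4173, i.e. γ^4 - 292γ^2 + 21316 - 16692 = 0, i.e. γ^4 - 292γ^2 + 4624 = 0. So γ is a root of x^4 - 292x^2 + 4624. This polynomial is irreducible over Q: it has no rational root (each ±√107 ± √39 is irrational), and any factorization into two quadratics over Q would force √(4173) ∈ Q (pairing opposite roots) or √107, √39 ∈ Q (other pairings), all impossible. Hence [Q(γ):Q] = 4 = [Q(√107, √39):Q], so Q(γ) = Q(√107, √39).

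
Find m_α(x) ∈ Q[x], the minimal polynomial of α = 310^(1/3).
m_α(x) = x^3 - 310

α satisfies α^3 = 310, so x^3 - 310 annihilates α. By the rational root test, a rational root p/q (in lowest terms) of x^3 - 310 would satisfy p^3 = 310 q^3, forcing q = 1 and p^3 = 310; but 310 is not a perfect cube, contradiction. A monic cubic over Q with no rational root is irreducible (any nontrivial factorization would include a linear factor). Hence x^3 - 310 is the minimal polynomial of α, and in particular [Q(α):Q] = 3.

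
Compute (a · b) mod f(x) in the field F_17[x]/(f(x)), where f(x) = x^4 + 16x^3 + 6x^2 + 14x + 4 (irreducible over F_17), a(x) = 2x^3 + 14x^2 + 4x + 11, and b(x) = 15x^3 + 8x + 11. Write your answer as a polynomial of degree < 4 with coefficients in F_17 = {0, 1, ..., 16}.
a · b ≡ 3x^3 + 4x^2 + 5x + 2 (mod f(x))

Multiply in F_17[x]: a(x)·b(x) = (2x^3 + 14x^2 + 4x + 11)·(15x^3 + 8x + 11) = 13x^6 + 6x^5 + 8x^4 + 10x^3 + 16x^2 + 13x + 2. This has degree ≥ 4, so divide by f(x) over F_17: 13x^6 + 6x^5 + 8x^4 + 10x^3 + 16x^2 + 13x + 2 = (13x^2 + 2x)·(x^4 + 16x^3 + 6x^2 + 14x + 4) + (3x^3 + 4x^2 + 5x + 2). Hence a·b ≡ 3x^3 + 4x^2 + 5x + 2 (mod f). (F_17[x]/(f) is a field with 17^4 = 83521 elements since f is irreducible of degree 4.)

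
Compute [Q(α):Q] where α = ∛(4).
[Q(α):Q] = 3

The minimal polynomial of α is x^3 - 4, irreducible over Q since 4 is not a perfect cube (so x^3 - 4 has no rational root). Hence [Q(α):Q] = deg(m_α) = 3.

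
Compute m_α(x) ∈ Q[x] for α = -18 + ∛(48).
m_α(x) = x^3 + 54x^2 + 972x + 5784

Set β = α + 18 = ∛(48), so β^3 = 48. Then (α + 18)^3 - 48 = 0, i.e. α is a root of g(x) = (x + 18)^3 - 48 = x^3 + 54x^2 + 972x + 5784. Since g(x) = h(x + 18) where h(x) = x^3 - 48, and h is irreducible over Q (because 48 is not a perfect cube, so h has no rational root, and a monic cubic with no rational root is irreducible), g is also irreducible (irreducibility is preserved under the substitution x → x + 18). Hence m_α(x) = x^3 + 54x^2 + 972x + 5784.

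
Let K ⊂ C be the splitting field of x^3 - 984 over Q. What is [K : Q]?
[K : Q] = 6

The roots of x^3 - 984 are ∛984, ω∛984, ω^2∛984 where ω = e^(2πi/3) is a primitive cube root of unity, so K = Q(∛984, ω). Now [Q(∛984):Q] = 3 (since 984 is not a perfect cube, x^3 - 984 is irreducible) and [Q(ω):Q] = 2. Both 2 and 3 divide [K:Q], and [K:Q] ≤ 3·2 = 6, so [K:Q] = 6. (Equivalently: Q(∛984) ⊂ R but ω ∉ R, so [K : Q(∛984)] = 2.)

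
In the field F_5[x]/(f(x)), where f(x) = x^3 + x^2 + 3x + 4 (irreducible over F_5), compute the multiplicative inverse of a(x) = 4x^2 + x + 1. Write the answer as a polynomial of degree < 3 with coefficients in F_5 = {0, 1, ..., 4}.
a(x)^(-1) ≡ 4x^2 + 3 (mod f(x))

Since f is irreducible over F_5, F_5[x]/(f) is a field and a(x) ≠ 0 has an inverse. Apply the extended Euclidean algorithm to f(x) and a(x) in F_5[x]: f(x) = (4x + 3)·a(x) + (x + 1);  a(x) = (4x + 2)·(x + 1) + (4). The last nonzero remainder is the constant 4 = gcd(f, a) in F_5. Back-substituting through the division chain expresses 4 = s(x)·a(x) + t(x)·f(x) with s(x) ≡ x^2 + 2 (mod f), so (x^2 + 2)·a(x) ≡ 4 (mod f). Multiplying by 4^(-1) ≡ 4 in F_5 gives a(x)^(-1) ≡ 4·(x^2 + 2) ≡ 4x^2 + 3 (mod f). Check: (4x^2 + x + 1)·(4x^2 + 3) = x^4 + 4x^3 + x^2 + 3x + 3 ≡ 1 (mod x^3 + x^2 + 3x + 4).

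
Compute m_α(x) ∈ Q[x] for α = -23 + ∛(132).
m_α(x) = x^3 + 69x^2 + 1587x + 12035

Set β = α + 23 = ∛(132), so β^3 = 132. Then (α + 23)^3 - 132 = 0, i.e. α is a root of g(x) = (x + 23)^3 - 132 = x^3 + 69x^2 + 1587x + 12035. Since g(x) = h(x + 23) where h(x) = x^3 - 132, and h is irreducible over Q (because 132 is not a perfect cube, so h has no rational root, and a monic cubic with no rational root is irreducible), g is also irreducible (irreducibility is preserved under the substitution x → x + 23). Hence m_α(x) = x^3 + 69x^2 + 1587x + 12035.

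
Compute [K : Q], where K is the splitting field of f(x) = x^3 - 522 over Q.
[K : Q] = 6

The roots of x^3 - 522 are ∛522, ω∛522, ω^2∛522 where ω = e^(2πi/3) is a primitive cube root of unity, so K = Q(∛522, ω). Now [Q(∛522):Q] = 3 (since 522 is not a perfect cube, x^3 - 522 is irreducible) and [Q(ω):Q] = 2. Both 2 and 3 divide [K:Q], and [K:Q] ≤ 3·2 = 6, so [K:Q] = 6. (Equivalently: Q(∛522) ⊂ R but ω ∉ R, so [K : Q(∛522)] = 2.)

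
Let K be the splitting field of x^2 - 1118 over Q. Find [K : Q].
[K : Q] = 2

f(x) = x^2 - 1118 factors as (x - √1118)(x + √1118). The splitting field is K = Q(√1118). Since 1118 is squarefree and > 1, it is not a perfect square, so x^2 - 1118 is irreducible over Q and [Q(√1118) : Q] = 2. Hence [K : Q] = 2.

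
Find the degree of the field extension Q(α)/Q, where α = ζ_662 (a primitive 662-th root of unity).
[Q(α):Q] = 330

The minimal polynomial of ζ_662 over Q is the 662-th cyclotomic polynomial Φ_662(x), which is irreducible over Q and has degree φ(662) = 330. Hence [Q(α):Q] = φ(662) = 330.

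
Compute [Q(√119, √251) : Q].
[Q(√119, √251) : Q] = 4

[Q(√119):Q] = 2 (min poly x^2 - 119, irreducible since 119 is squarefree > 1). For the top step, suppose √251 ∈ Q(√119), say √251 = c + d√119 with c, d ∈ Q. Squaring: 251 = c^2 + 119d^2 + 2cd√119. Since √119 ∉ Q this forces 2cd = 0. If d = 0 then √251 = c ∈ Q, contradicting 251 squarefree > 1. If c = 0 then 251 = 119d^2, so 119·251 = (119d)^2 is a perfect square in Q — but 119·251 = 29869 is not a perfect square (since 119 and 251 are distinct squarefree integers). Contradiction. Hence √251 ∉ Q(√119), so x^2 - 251 stays irreducible over Q(√119) and [Q(√119, √251) : Q(√119)] = 2. By the tower law, [Q(√119, √251) : Q] = 2 · 2 = 4.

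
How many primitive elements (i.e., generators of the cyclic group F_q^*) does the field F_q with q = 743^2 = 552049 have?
There are φ(552048) = 149760 primitive elements

F_q^* is cyclic of order q - 1 = 552048. A cyclic group of order m has exactly φ(m) generators. Here m = 552048 = 2^4 · 3 · 7 · 31 · 53, so the number of primitive elements is φ(552048) = 149760.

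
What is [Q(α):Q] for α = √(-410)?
[Q(α):Q] = 2

[Q(α):Q] equals the degree of the minimal polynomial of α. Here α^2 = -410 and x^2 + 410 is irreducible (d = -410 is squarefree, ≠ 1, hence not a square), so deg(m_α) = 2. Thus [Q(α):Q] = 2.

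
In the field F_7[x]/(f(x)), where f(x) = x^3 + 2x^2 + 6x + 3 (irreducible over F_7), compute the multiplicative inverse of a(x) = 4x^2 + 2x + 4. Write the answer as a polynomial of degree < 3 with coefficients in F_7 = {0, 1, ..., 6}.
a(x)^(-1) ≡ 3x^2 + 6 (mod f(x))

Since f is irreducible over F_7, F_7[x]/(f) is a field and a(x) ≠ 0 has an inverse. Apply the extended Euclidean algorithm to f(x) and a(x) in F_7[x]: f(x) = (2x + 3)·a(x) + (6x + 5);  a(x) = (3x + 6)·(6x + 5) + (2). The last nonzero remainder is the constant 2 = gcd(f, a) in F_7. Back-substituting through the division chain expresses 2 = s(x)·a(x) + t(x)·f(x) with s(x) ≡ 6x^2 + 5 (mod f), so (6x^2 + 5)·a(x) ≡ 2 (mod f). Multiplying by 2^(-1) ≡ 4 in F_7 gives a(x)^(-1) ≡ 4·(6x^2 + 5) ≡ 3x^2 + 6 (mod f). Check: (4x^2 + 2x + 4)·(3x^2 + 6) = 5x^4 + 6x^3 + x^2 + 5x + 3 ≡ 1 (mod x^3 + 2x^2 + 6x + 3).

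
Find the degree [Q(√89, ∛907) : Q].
[Q(√89, ∛907) : Q] = 6

Let L = Q(√89, ∛907). Since Q(√89) ⊂ L and [Q(√89):Q] = 2, the tower law gives 2 | [L:Q]. Likewise Q(∛907) ⊂ L with [Q(∛907):Q] = 3 (because 907 is not a perfect cube), so 3 | [L:Q]. As gcd(2,3) = 1, [L:Q] is divisible by 6. Conversely L is generated over Q by √89 and ∛907, so [L:Q] ≤ 2·3 = 6. Therefore [Q(√89, ∛907) : Q] = 6.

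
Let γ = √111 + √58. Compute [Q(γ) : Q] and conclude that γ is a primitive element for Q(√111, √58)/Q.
[Q(γ) : Q] = 4 (equivalently, Q(γ) = Q(√111, √58))

Obviously Q(γ) ⊆ Q(√111, √58), and [Q(√111, √58):Q] = 4 (since 111, 58 are distinct squarefree integers > 1 with 6438 not a perfect square). To show equality we compute the minimal polynomial of γ. From γ = √111 + √58: γ^2 = 111 + 2√(6438) + 58 = 169 + 2√(6438), so γ^2 - 169 = 2√(6438); squaring, (γ^2 - 169)^2 = 4·6438, i.e. γ^4 - 338γ^2 + 28561 - 25752 = 0, i.e. γ^4 - 338γ^2 + 2809 = 0. So γ is a root of x^4 - 338x^2 + 2809. This polynomial is irreducible over Q: it has no rational root (each ±√111 ± √58 is irrational), and any factorization into two quadratics over Q would force √(6438) ∈ Q (pairing opposite roots) or √111, √58 ∈ Q (other pairings), all impossible. Hence [Q(γ):Q] = 4 = [Q(√111, √58):Q], so Q(γ) = Q(√111, √58).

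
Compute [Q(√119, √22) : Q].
[Q(√119, √22) : Q] = 4

[Q(√119):Q] = 2 (min poly x^2 - 119, irreducible since 119 is squarefree > 1). For the top step, suppose √22 ∈ Q(√119), say √22 = c + d√119 with c, d ∈ Q. Squaring: 22 = c^2 + 119d^2 + 2cd√119. Since √119 ∉ Q this forces 2cd = 0. If d = 0 then √22 = c ∈ Q, contradicting 22 squarefree > 1. If c = 0 then 22 = 119d^2, so 119·22 = (119d)^2 is a perfect square in Q — but 119·22 = 2618 is not a perfect square (since 119 and 22 are distinct squarefree integers). Contradiction. Hence √22 ∉ Q(√119), so x^2 - 22 stays irreducible over Q(√119) and [Q(√119, √22) : Q(√119)] = 2. By the tower law, [Q(√119, √22) : Q] = 2 · 2 = 4.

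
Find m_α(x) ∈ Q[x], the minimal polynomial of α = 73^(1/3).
m_α(x) = x^3 - 73

α satisfies α^3 = 73, so x^3 - 73 annihilates α. By the rational root test, a rational root p/q (in lowest terms) of x^3 - 73 would satisfy p^3 = 73 q^3, forcing q = 1 and p^3 = 73; but 73 is not a perfect cube, contradiction. A monic cubic over Q with no rational root is irreducible (any nontrivial factorization would include a linear factor). Hence x^3 - 73 is the minimal polynomial of α, and in particular [Q(α):Q] = 3.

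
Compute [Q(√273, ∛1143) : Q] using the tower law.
[Q(√273, ∛1143) : Q] = 6

Let L = Q(√273, ∛1143). Since Q(√273) ⊂ L and [Q(√273):Q] = 2, the tower law gives 2 | [L:Q]. Likewise Q(∛1143) ⊂ L with [Q(∛1143):Q] = 3 (because 1143 is not a perfect cube), so 3 | [L:Q]. As gcd(2,3) = 1, [L:Q] is divisible by 6. Conversely L is generated over Q by √273 and ∛1143, so [L:Q] ≤ 2·3 = 6. Therefore [Q(√273, ∛1143) : Q] = 6.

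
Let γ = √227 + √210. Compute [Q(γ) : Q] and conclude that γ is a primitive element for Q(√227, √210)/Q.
[Q(γ) : Q] = 4 (equivalently, Q(γ) = Q(√227, √210))

Obviously Q(γ) ⊆ Q(√227, √210), and [Q(√227, √210):Q] = 4 (since 227, 210 are distinct squarefree integers > 1 with 47670 not a perfect square). To show equality we compute the minimal polynomial of γ. From γ = √227 + √210: γ^2 = 227 + 2√(47670) + 210 = 437 + 2√(47670), so γ^2 - 437 = 2√(47670); squaring, (γ^2 - 437)^2 = 4·47670, i.e. γ^4 - 874γ^2 + 190969 - 190680 = 0, i.e. γ^4 - 874γ^2 + 289 = 0. So γ is a root of x^4 - 874x^2 + 289. This polynomial is irreducible over Q: it has no rational root (each ±√227 ± √210 is irrational), and any factorization into two quadratics over Q would force √(47670) ∈ Q (pairing opposite roots) or √227, √210 ∈ Q (other pairings), all impossible. Hence [Q(γ):Q] = 4 = [Q(√227, √210):Q], so Q(γ) = Q(√227, √210).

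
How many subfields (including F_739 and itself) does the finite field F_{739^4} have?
F_{739^4} has 3 subfields

The subfields of F_{p^n} are exactly the fields F_{p^d} for d | n (each is the fixed field of the unique index-d subgroup of Gal(F_{p^n}/F_p) ≅ Z/nZ). The divisors of n = 4 are {1, 2, 4}, giving 3 subfields: F_{739^1}, F_{739^2}, F_{739^4}.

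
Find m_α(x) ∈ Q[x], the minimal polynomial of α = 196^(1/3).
m_α(x) = x^3 - 196

α satisfies α^3 = 196, so x^3 - 196 annihilates α. By the rational root test, a rational root p/q (in lowest terms) of x^3 - 196 would satisfy p^3 = 196 q^3, forcing q = 1 and p^3 = 196; but 196 is not a perfect cube, contradiction. A monic cubic over Q with no rational root is irreducible (any nontrivial factorization would include a linear factor). Hence x^3 - 196 is the minimal polynomial of α, and in particular [Q(α):Q] = 3.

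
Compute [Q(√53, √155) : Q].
[Q(√53, √155) : Q] = 4

[Q(√53):Q] = 2 (min poly x^2 - 53, irreducible since 53 is squarefree > 1). For the top step, suppose √155 ∈ Q(√53), say √155 = c + d√53 with c, d ∈ Q. Squaring: 155 = c^2 + 53d^2 + 2cd√53. Since √53 ∉ Q this forces 2cd = 0. If d = 0 then √155 = c ∈ Q, contradicting 155 squarefree > 1. If c = 0 then 155 = 53d^2, so 53·155 = (53d)^2 is a perfect square in Q — but 53·155 = 8215 is not a perfect square (since 53 and 155 are distinct squarefree integers). Contradiction. Hence √155 ∉ Q(√53), so x^2 - 155 stays irreducible over Q(√53) and [Q(√53, √155) : Q(√53)] = 2. By the tower law, [Q(√53, √155) : Q] = 2 · 2 = 4.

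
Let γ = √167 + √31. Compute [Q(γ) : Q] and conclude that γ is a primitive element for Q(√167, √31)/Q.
[Q(γ) : Q] = 4 (equivalently, Q(γ) = Q(√167, √31))

Obviously Q(γ) ⊆ Q(√167, √31), and [Q(√167, √31):Q] = 4 (since 167, 31 are distinct squarefree integers > 1 with 5177 not a perfect square). To show equality we compute the minimal polynomial of γ. From γ = √167 + √31: γ^2 = 167 + 2√(5177) + 31 = 198 + 2√(5177), so γ^2 - 198 = 2√(5177); squaring, (γ^2 - 198)^2 = 4·5177, i.e. γ^4 - 396γ^2 + 39204 - 20708 = 0, i.e. γ^4 - 396γ^2 + 18496 = 0. So γ is a root of x^4 - 396x^2 + 18496. This polynomial is irreducible over Q: it has no rational root (each ±√167 ± √31 is irrational), and any factorization into two quadratics over Q would force √(5177) ∈ Q (pairing opposite roots) or √167, √31 ∈ Q (other pairings), all impossible. Hence [Q(γ):Q] = 4 = [Q(√167, √31):Q], so Q(γ) = Q(√167, √31).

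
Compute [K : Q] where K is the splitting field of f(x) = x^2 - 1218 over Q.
[K : Q] = 2

f(x) = x^2 - 1218 factors as (x - √1218)(x + √1218). The splitting field is K = Q(√1218). Since 1218 is squarefree and > 1, it is not a perfect square, so x^2 - 1218 is irreducible over Q and [Q(√1218) : Q] = 2. Hence [K : Q] = 2.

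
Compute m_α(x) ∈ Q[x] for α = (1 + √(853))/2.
m_α(x) = x^2 - x - 213

From 2α - 1 = √(853), squaring gives (2α - 1)^2 = 853, i.e. 4α^2 - 4α + 1 = 853, so α^2 - α + (1 - 853)/4 = 0. Since 853 ≡ 1 (mod 4), (1 - 853)/4 = -213 ∈ Z. The polynomial x^2 - x - 213 has discriminant 1 - 4·(-213) = 853, which is not a perfect square in Q (d = 853 is squarefree and ≠ 1), so x^2 - x - 213 is irreducible over Q. It is the minimal polynomial of α.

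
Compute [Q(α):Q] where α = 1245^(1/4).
[Q(α):Q] = 4

α is a root of x^4 - 1245. By Eisenstein's criterion at the prime p = 3 (which divides the constant term 1245 but p^2 = 9 does not, since 1245 is squarefree), x^4 - 1245 is irreducible over Q. Hence [Q(α):Q] = 4.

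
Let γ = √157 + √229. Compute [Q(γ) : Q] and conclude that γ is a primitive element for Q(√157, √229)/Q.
[Q(γ) : Q] = 4 (equivalently, Q(γ) = Q(√157, √229))

Obviously Q(γ) ⊆ Q(√157, √229), and [Q(√157, √229):Q] = 4 (since 157, 229 are distinct squarefree integers > 1 with 35953 not a perfect square). To show equality we compute the minimal polynomial of γ. From γ = √157 + √229: γ^2 = 157 + 2√(35953) + 229 = 386 + 2√(35953), so γ^2 - 386 = 2√(35953); squaring, (γ^2 - 386)^2 = 4·35953, i.e. γ^4 - 772γ^2 + 148996 - 143812 = 0, i.e. γ^4 - 772γ^2 + 5184 = 0. So γ is a root of x^4 - 772x^2 + 5184. This polynomial is irreducible over Q: it has no rational root (each ±√157 ± √229 is irrational), and any factorization into two quadratics over Q would force √(35953) ∈ Q (pairing opposite roots) or √157, √229 ∈ Q (other pairings), all impossible. Hence [Q(γ):Q] = 4 = [Q(√157, √229):Q], so Q(γ) = Q(√157, √229).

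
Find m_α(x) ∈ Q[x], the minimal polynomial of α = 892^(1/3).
m_α(x) = x^3 - 892

α satisfies α^3 = 892, so x^3 - 892 annihilates α. By the rational root test, a rational root p/q (in lowest terms) of x^3 - 892 would satisfy p^3 = 892 q^3, forcing q = 1 and p^3 = 892; but 892 is not a perfect cube, contradiction. A monic cubic over Q with no rational root is irreducible (any nontrivial factorization would include a linear factor). Hence x^3 - 892 is the minimal polynomial of α, and in particular [Q(α):Q] = 3.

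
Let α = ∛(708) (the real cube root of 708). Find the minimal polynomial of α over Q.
m_α(x) = x^3 - 708

α satisfies α^3 = 708, so x^3 - 708 annihilates α. By the rational root test, a rational root p/q (in lowest terms) of x^3 - 708 would satisfy p^3 = 708 q^3, forcing q = 1 and p^3 = 708; but 708 is not a perfect cube, contradiction. A monic cubic over Q with no rational root is irreducible (any nontrivial factorization would include a linear factor). Hence x^3 - 708 is the minimal polynomial of α, and in particular [Q(α):Q] = 3.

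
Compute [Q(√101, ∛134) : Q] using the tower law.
[Q(√101, ∛134) : Q] = 6

Let L = Q(√101, ∛134). Since Q(√101) ⊂ L and [Q(√101):Q] = 2, the tower law gives 2 | [L:Q]. Likewise Q(∛134) ⊂ L with [Q(∛134):Q] = 3 (because 134 is not a perfect cube), so 3 | [L:Q]. As gcd(2,3) = 1, [L:Q] is divisible by 6. Conversely L is generated over Q by √101 and ∛134, so [L:Q] ≤ 2·3 = 6. Therefore [Q(√101, ∛134) : Q] = 6.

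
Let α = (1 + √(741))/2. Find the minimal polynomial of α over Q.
m_α(x) = x^2 - x - 185

From 2α - 1 = √(741), squaring gives (2α - 1)^2 = 741, i.e. 4α^2 - 4α + 1 = 741, so α^2 - α + (1 - 741)/4 = 0. Since 741 ≡ 1 (mod 4), (1 - 741)/4 = -185 ∈ Z. The polynomial x^2 - x - 185 has discriminant 1 - 4·(-185) = 741, which is not a perfect square in Q (d = 741 is squarefree and ≠ 1), so x^2 - x - 185 is irreducible over Q. It is the minimal polynomial of α.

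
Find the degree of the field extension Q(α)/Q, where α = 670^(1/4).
[Q(α):Q] = 4

α is a root of x^4 - 670. By Eisenstein's criterion at the prime p = 2 (which divides the constant term 670 but p^2 = 4 does not, since 670 is squarefree), x^4 - 670 is irreducible over Q. Hence [Q(α):Q] = 4.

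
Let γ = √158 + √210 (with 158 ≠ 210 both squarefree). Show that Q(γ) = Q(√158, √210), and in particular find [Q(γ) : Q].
[Q(γ) : Q] = 4 (equivalently, Q(γ) = Q(√158, √210))

Obviously Q(γ) ⊆ Q(√158, √210), and [Q(√158, √210):Q] = 4 (since 158, 210 are distinct squarefree integers > 1 with 33180 not a perfect square). To show equality we compute the minimal polynomial of γ. From γ = √158 + √210: γ^2 = 158 + 2√(33180) + 210 = 368 + 2√(33180), so γ^2 - 368 = 2√(33180); squaring, (γ^2 - 368)^2 = 4·33180, i.e. γ^4 - 736γ^2 + 135424 - 132720 = 0, i.e. γ^4 - 736γ^2 + 2704 = 0. So γ is a root of x^4 - 736x^2 + 2704. This polynomial is irreducible over Q: it has no rational root (each ±√158 ± √210 is irrational), and any factorization into two quadratics over Q would force √(33180) ∈ Q (pairing opposite roots) or √158, √210 ∈ Q (other pairings), all impossible. Hence [Q(γ):Q] = 4 = [Q(√158, √210):Q], so Q(γ) = Q(√158, √210).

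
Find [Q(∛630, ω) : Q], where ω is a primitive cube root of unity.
[Q(∛630, ω) : Q] = 6

[Q(∛630):Q] = 3 (min poly x^3 - 630, irreducible since 630 is not a perfect cube). [Q(ω):Q] = 2 (min poly x^2 + x + 1). Since Q(∛630) ⊂ R and ω ∉ R, we have ω ∉ Q(∛630), so x^2 + x + 1 remains irreducible over Q(∛630) and [Q(∛630, ω) : Q(∛630)] = 2. By the tower law, [Q(∛630, ω) : Q] = 3 · 2 = 6. (In fact Q(∛630, ω) is the splitting field of x^3 - 630 over Q.)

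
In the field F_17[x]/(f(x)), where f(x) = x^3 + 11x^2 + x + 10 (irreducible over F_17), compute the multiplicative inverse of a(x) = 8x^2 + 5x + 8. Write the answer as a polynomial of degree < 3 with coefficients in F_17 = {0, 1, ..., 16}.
a(x)^(-1) ≡ 8x^2 + 12x + 2 (mod f(x))

Since f is irreducible over F_17, F_17[x]/(f) is a field and a(x) ≠ 0 has an inverse. Apply the extended Euclidean algorithm to f(x) and a(x) in F_17[x]: f(x) = (15x + 9)·a(x) + (6x + 6);  a(x) = (7x + 8)·(6x + 6) + (11). The last nonzero remainder is the constant 11 = gcd(f, a) in F_17. Back-substituting through the division chain expresses 11 = s(x)·a(x) + t(x)·f(x) with s(x) ≡ 3x^2 + 13x + 5 (mod f), so (3x^2 + 13x + 5)·a(x) ≡ 11 (mod f). Multiplying by 11^(-1) ≡ 14 in F_17 gives a(x)^(-1) ≡ 14·(3x^2 + 13x + 5) ≡ 8x^2 + 12x + 2 (mod f). Check: (8x^2 + 5x + 8)·(8x^2 + 12x + 2) = 13x^4 + 4x^2 + 4x + 16 ≡ 1 (mod x^3 + 11x^2 + x + 10).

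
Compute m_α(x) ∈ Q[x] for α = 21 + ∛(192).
m_α(x) = x^3 - 63x^2 + 1323x - 9453

Set β = α - 21 = ∛(192), so β^3 = 192. Then (α - 21)^3 - 192 = 0, i.e. α is a root of g(x) = (x - 21)^3 - 192 = x^3 - 63x^2 + 1323x - 9453. Since g(x) = h(x - 21) where h(x) = x^3 - 192, and h is irreducible over Q (because 192 is not a perfect cube, so h has no rational root, and a monic cubic with no rational root is irreducible), g is also irreducible (irreducibility is preserved under the substitution x → x - 21). Hence m_α(x) = x^3 - 63x^2 + 1323x - 9453.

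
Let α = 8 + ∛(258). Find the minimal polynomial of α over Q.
m_α(x) = x^3 - 24x^2 + 192x - 770

Set β = α - 8 = ∛(258), so β^3 = 258. Then (α - 8)^3 - 258 = 0, i.e. α is a root of g(x) = (x - 8)^3 - 258 = x^3 - 24x^2 + 192x - 770. Since g(x) = h(x - 8) where h(x) = x^3 - 258, and h is irreducible over Q (because 258 is not a perfect cube, so h has no rational root, and a monic cubic with no rational root is irreducible), g is also irreducible (irreducibility is preserved under the substitution x → x - 8). Hence m_α(x) = x^3 - 24x^2 + 192x - 770.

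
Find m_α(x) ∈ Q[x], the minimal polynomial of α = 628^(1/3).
m_α(x) = x^3 - 628

α satisfies α^3 = 628, so x^3 - 628 annihilates α. By the rational root test, a rational root p/q (in lowest terms) of x^3 - 628 would satisfy p^3 = 628 q^3, forcing q = 1 and p^3 = 628; but 628 is not a perfect cube, contradiction. A monic cubic over Q with no rational root is irreducible (any nontrivial factorization would include a linear factor). Hence x^3 - 628 is the minimal polynomial of α, and in particular [Q(α):Q] = 3.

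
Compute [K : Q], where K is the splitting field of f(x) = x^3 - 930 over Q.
[K : Q] = 6

The roots of x^3 - 930 are ∛930, ω∛930, ω^2∛930 where ω = e^(2πi/3) is a primitive cube root of unity, so K = Q(∛930, ω). Now [Q(∛930):Q] = 3 (since 930 is not a perfect cube, x^3 - 930 is irreducible) and [Q(ω):Q] = 2. Both 2 and 3 divide [K:Q], and [K:Q] ≤ 3·2 = 6, so [K:Q] = 6. (Equivalently: Q(∛930) ⊂ R but ω ∉ R, so [K : Q(∛930)] = 2.)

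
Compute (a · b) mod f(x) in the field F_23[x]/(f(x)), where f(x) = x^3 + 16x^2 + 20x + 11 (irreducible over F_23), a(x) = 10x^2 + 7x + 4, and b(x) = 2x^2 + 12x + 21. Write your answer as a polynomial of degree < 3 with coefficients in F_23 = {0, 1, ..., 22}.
a · b ≡ 3x^2 + 15x + 14 (mod f(x))

Multiply in F_23[x]: a(x)·b(x) = (10x^2 + 7x + 4)·(2x^2 + 12x + 21) = 20x^4 + 19x^3 + 3x^2 + 11x + 15. This has degree ≥ 3, so divide by f(x) over F_23: 20x^4 + 19x^3 + 3x^2 + 11x + 15 = (20x + 21)·(x^3 + 16x^2 + 20x + 11) + (3x^2 + 15x + 14). Hence a·b ≡ 3x^2 + 15x + 14 (mod f). (F_23[x]/(f) is a field with 23^3 = 12167 elements since f is irreducible of degree 3.)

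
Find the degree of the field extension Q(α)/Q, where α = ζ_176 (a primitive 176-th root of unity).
[Q(α):Q] = 80

The minimal polynomial of ζ_176 over Q is the 176-th cyclotomic polynomial Φ_176(x), which is irreducible over Q and has degree φ(176) = 80. Hence [Q(α):Q] = φ(176) = 80.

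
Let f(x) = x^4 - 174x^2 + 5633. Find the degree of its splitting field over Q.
[K : Q] = 4

Solving the quadratic in x^2: x^2 = (174 ± √(174^2 - 4·5633))/2 = (174 ± √7744)/2 = (174 ± 88)/2, giving x^2 = 43 or x^2 = 131. So f(x) = (x^2 - 43)(x^2 - 131) and the roots of f are ±√43, ±√131. Hence the splitting field is K = Q(√43, √131). Since 43 and 131 are distinct squarefree integers > 1, their product 5633 is not a perfect square, so √131 ∉ Q(√43). By the tower law [K:Q] = [Q(√43,√131):Q(√43)] · [Q(√43):Q] = 2 · 2 = 4.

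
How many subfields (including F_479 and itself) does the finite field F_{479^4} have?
F_{479^4} has 3 subfields

The subfields of F_{p^n} are exactly the fields F_{p^d} for d | n (each is the fixed field of the unique index-d subgroup of Gal(F_{p^n}/F_p) ≅ Z/nZ). The divisors of n = 4 are {1, 2, 4}, giving 3 subfields: F_{479^1}, F_{479^2}, F_{479^4}.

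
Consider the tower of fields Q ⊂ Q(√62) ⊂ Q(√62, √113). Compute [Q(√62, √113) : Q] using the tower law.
[Q(√62, √113) : Q] = 4

[Q(√62):Q] = 2 (min poly x^2 - 62, irreducible since 62 is squarefree > 1). For the top step, suppose √113 ∈ Q(√62), say √113 = c + d√62 with c, d ∈ Q. Squaring: 113 = c^2 + 62d^2 + 2cd√62. Since √62 ∉ Q this forces 2cd = 0. If d = 0 then √113 = c ∈ Q, contradicting 113 squarefree > 1. If c = 0 then 113 = 62d^2, so 62·113 = (62d)^2 is a perfect square in Q — but 62·113 = 7006 is not a perfect square (since 62 and 113 are distinct squarefree integers). Contradiction. Hence √113 ∉ Q(√62), so x^2 - 113 stays irreducible over Q(√62) and [Q(√62, √113) : Q(√62)] = 2. By the tower law, [Q(√62, √113) : Q] = 2 · 2 = 4.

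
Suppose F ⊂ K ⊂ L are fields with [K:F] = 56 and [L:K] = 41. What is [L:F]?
[L:F] = 2296

The tower law says that for any tower of field extensions F ⊂ K ⊂ L with finite degrees, [L:F] = [L:K] · [K:F]. Here this gives [L:F] = 41 · 56 = 2296.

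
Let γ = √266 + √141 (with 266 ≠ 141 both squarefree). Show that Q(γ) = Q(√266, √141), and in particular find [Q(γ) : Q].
[Q(γ) : Q] = 4 (equivalently, Q(γ) = Q(√266, √141))

Obviously Q(γ) ⊆ Q(√266, √141), and [Q(√266, √141):Q] = 4 (since 266, 141 are distinct squarefree integers > 1 with 37506 not a perfect square). To show equality we compute the minimal polynomial of γ. From γ = √266 + √141: γ^2 = 266 + 2√(37506) + 141 = 407 + 2√(37506), so γ^2 - 407 = 2√(37506); squaring, (γ^2 - 407)^2 = 4·37506, i.e. γ^4 - 814γ^2 + 165649 - 150024 = 0, i.e. γ^4 - 814γ^2 + 15625 = 0. So γ is a root of x^4 - 814x^2 + 15625. This polynomial is irreducible over Q: it has no rational root (each ±√266 ± √141 is irrational), and any factorization into two quadratics over Q would force √(37506) ∈ Q (pairing opposite roots) or √266, √141 ∈ Q (other pairings), all impossible. Hence [Q(γ):Q] = 4 = [Q(√266, √141):Q], so Q(γ) = Q(√266, √141).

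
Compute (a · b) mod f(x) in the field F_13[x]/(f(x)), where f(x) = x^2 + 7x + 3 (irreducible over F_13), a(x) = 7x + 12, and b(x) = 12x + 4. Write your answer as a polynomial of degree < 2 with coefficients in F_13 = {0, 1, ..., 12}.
a · b ≡ 4 (mod f(x))

Multiply in F_13[x]: a(x)·b(x) = (7x + 12)·(12x + 4) = 6x^2 + 3x + 9. This has degree ≥ 2, so divide by f(x) over F_13: 6x^2 + 3x + 9 = (6)·(x^2 + 7x + 3) + (4). Hence a·b ≡ 4 (mod f). (F_13[x]/(f) is a field with 13^2 = 169 elements since f is irreducible of degree 2.)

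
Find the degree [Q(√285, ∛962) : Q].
[Q(√285, ∛962) : Q] = 6

Let L = Q(√285, ∛962). Since Q(√285) ⊂ L and [Q(√285):Q] = 2, the tower law gives 2 | [L:Q]. Likewise Q(∛962) ⊂ L with [Q(∛962):Q] = 3 (because 962 is not a perfect cube), so 3 | [L:Q]. As gcd(2,3) = 1, [L:Q] is divisible by 6. Conversely L is generated over Q by √285 and ∛962, so [L:Q] ≤ 2·3 = 6. Therefore [Q(√285, ∛962) : Q] = 6.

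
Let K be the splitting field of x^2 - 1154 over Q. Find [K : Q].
[K : Q] = 2

f(x) = x^2 - 1154 factors as (x - √1154)(x + √1154). The splitting field is K = Q(√1154). Since 1154 is squarefree and > 1, it is not a perfect square, so x^2 - 1154 is irreducible over Q and [Q(√1154) : Q] = 2. Hence [K : Q] = 2.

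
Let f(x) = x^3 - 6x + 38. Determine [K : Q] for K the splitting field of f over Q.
[K : Q] = 6

By the rational root test, any rational root of the monic integer polynomial f(x) = x^3 - 6x + 38 must be an integer dividing the constant term 38, i.e. one of ±{1, 2, 19, 38}. Evaluating: f(1) = 33, f(-1) = 43, f(2) = 34, f(-2) = 42, f(19) = 6783, f(-19) = -6707, f(38) = 54682, f(-38) = -54606; none is 0, so f has no rational root and is therefore irreducible over Q (a cubic with no linear factor over a field is irreducible). For an irreducible cubic, the Galois group is A_3 or S_3 according as the discriminant disc(f) = -4a^3 - 27b^2 = -4·(-6)^3 - 27·(38)^2 = -38124 is or is not a square in Q. Here disc(f) = -38124 is not a perfect square in Q, so the Galois group of f over Q is not contained in A_3 and must be all of S_3. The splitting field has degree |S_3| = 6 over Q, so [K : Q] = 6.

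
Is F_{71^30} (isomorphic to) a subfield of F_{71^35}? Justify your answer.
No: F_{71^30} is not a subfield of F_{71^35}

F_{p^m} embeds in F_{p^n} iff m | n. Here 30 ∤ 35 (since 35 = 1·30 + 5 with remainder 5 ≠ 0), so F_{71^30} is not a subfield of F_{71^35}. Equivalently: if it were, the tower law would give 30 = [F_{71^30}:F_71] dividing [F_{71^35}:F_71] = 35, contradiction.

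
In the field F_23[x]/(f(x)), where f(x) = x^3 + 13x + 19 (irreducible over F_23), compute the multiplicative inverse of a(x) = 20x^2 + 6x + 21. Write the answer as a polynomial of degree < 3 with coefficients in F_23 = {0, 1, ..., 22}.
a(x)^(-1) ≡ 4x^2 + 6x (mod f(x))

Since f is irreducible over F_23, F_23[x]/(f) is a field and a(x) ≠ 0 has an inverse. Apply the extended Euclidean algorithm to f(x) and a(x) in F_23[x]: f(x) = (15x + 7)·a(x) + (x + 10);  a(x) = (20x + 13)·(x + 10) + (6). The last nonzero remainder is the constant 6 = gcd(f, a) in F_23. Back-substituting through the division chain expresses 6 = s(x)·a(x) + t(x)·f(x) with s(x) ≡ x^2 + 13x (mod f), so (x^2 + 13x)·a(x) ≡ 6 (mod f). Multiplying by 6^(-1) ≡ 4 in F_23 gives a(x)^(-1) ≡ 4·(x^2 + 13x) ≡ 4x^2 + 6x (mod f). Check: (20x^2 + 6x + 21)·(4x^2 + 6x) = 11x^4 + 6x^3 + 5x^2 + 11x ≡ 1 (mod x^3 + 13x + 19).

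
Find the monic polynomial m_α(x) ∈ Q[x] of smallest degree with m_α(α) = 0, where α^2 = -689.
m_α(x) = x^2 + 689

α satisfies α^2 + 689 = 0, so x^2 + 689 annihilates α. Since d = -689 is squarefree and ≠ 1, it is not a perfect square in Q, so x^2 + 689 has no rational root and is therefore irreducible over Q (a degree-2 polynomial over a field is irreducible iff it has no root). Hence m_α(x) = x^2 + 689.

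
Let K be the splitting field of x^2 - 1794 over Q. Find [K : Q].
[K : Q] = 2

f(x) = x^2 - 1794 factors as (x - √1794)(x + √1794). The splitting field is K = Q(√1794). Since 1794 is squarefree and > 1, it is not a perfect square, so x^2 - 1794 is irreducible over Q and [Q(√1794) : Q] = 2. Hence [K : Q] = 2.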